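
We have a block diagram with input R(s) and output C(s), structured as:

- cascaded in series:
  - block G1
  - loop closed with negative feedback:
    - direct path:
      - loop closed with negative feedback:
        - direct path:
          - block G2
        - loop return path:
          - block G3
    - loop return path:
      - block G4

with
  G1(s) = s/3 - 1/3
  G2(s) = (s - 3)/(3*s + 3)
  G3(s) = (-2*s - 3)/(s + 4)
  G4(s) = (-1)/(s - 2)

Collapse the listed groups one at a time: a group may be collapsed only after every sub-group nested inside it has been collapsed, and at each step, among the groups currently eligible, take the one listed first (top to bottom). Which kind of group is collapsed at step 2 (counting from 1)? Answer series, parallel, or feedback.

The answer is feedback.

Reasoning:
[1] close the feedback loop around G2, G3
[2] feedback reduction of [G2/(1+G2*G3)], G4
[3] reduce the series chain G1, [[G2/(1+G2*G3)]/(1+[G2/(1+G2*G3)]*G4)]
At step 2 the group reduced is feedback.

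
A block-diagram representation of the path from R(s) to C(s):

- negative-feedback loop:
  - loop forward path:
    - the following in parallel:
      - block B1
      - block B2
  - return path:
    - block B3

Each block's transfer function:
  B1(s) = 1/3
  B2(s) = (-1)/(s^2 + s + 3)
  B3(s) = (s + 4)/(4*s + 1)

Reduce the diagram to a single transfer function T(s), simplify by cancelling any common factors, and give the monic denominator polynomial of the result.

Reducing step by step:

(1) reduce the parallel group B1, B2 gives (s^2 + s)/(3*s^2 + 3*s + 9)
(2) reduce the feedback loop with forward (B1+B2) and return B3 gives (4*s^3 + 5*s^2 + s)/(13*s^3 + 20*s^2 + 43*s + 9)
The result of step 2 is T(s) in lowest terms. Its denominator has leading coefficient 13; dividing the denominator through by 13 makes it monic.

Answer: s^3 + 20*s^2/13 + 43*s/13 + 9/13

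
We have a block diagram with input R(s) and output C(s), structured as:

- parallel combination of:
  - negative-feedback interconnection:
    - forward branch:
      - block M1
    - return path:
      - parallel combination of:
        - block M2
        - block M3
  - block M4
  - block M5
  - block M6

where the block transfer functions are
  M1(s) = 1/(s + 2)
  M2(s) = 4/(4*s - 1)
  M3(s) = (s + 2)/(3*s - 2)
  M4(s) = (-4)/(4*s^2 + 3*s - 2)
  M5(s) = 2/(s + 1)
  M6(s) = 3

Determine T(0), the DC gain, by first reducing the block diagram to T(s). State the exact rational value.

Step 1 - parallel reduction of M2, M3 = (4*s^2 + 19*s - 10)/(12*s^2 - 11*s + 2)
Step 2 - apply the feedback formula to M1, (M2+M3) = (12*s^2 - 11*s + 2)/(12*s^3 + 17*s^2 - s - 6)
Step 3 - sum the parallel branches [M1/(1+M1*(M2+M3))], M4, M5, M6 = (144*s^5 + 456*s^4 + 125*s^3 - 366*s^2 - 72*s + 80)/(48*s^5 + 104*s^4 + 23*s^3 - 61*s^2 - 16*s + 12)
DC gain: substitute s = 0 into T(s) from step 3: T(0) = 80/12 = 20/3.

Therefore the answer is 20/3.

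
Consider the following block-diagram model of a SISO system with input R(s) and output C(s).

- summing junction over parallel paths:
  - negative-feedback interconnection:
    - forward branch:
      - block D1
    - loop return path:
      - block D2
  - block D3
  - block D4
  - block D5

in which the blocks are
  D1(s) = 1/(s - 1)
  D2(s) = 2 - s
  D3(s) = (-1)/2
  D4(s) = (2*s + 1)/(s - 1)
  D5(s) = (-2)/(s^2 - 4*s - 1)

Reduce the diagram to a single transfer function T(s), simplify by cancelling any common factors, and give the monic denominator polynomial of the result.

Reducing step by step:

Step 1 - apply the feedback formula to D1, D2, giving 1
Step 2 - combine [D1/(1+D1*D2)], D3, D4, D5 in parallel, giving (5*s^3 - 19*s^2 - 13*s + 3)/(2*s^3 - 10*s^2 + 6*s + 2)
That last expression is T(s), already simplified. Scaling its denominator by 1/2 (the reciprocal of the leading coefficient) yields the monic denominator.

Answer: s^3 - 5*s^2 + 3*s + 1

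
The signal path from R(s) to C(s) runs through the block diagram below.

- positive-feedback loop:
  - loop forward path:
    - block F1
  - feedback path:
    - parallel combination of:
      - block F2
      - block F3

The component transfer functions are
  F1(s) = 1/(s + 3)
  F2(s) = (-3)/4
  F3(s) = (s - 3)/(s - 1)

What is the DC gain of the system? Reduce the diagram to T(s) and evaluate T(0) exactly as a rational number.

Step 1. sum the parallel branches F2, F3; result (s - 9)/(4*s - 4)
Step 2. reduce the feedback loop with forward F1 and return (F2+F3); result (4*s - 4)/(4*s^2 + 7*s - 3)
Step 2 gives the overall T(s). Then T(0) = -4/(-3) = 4/3.

Answer: 4/3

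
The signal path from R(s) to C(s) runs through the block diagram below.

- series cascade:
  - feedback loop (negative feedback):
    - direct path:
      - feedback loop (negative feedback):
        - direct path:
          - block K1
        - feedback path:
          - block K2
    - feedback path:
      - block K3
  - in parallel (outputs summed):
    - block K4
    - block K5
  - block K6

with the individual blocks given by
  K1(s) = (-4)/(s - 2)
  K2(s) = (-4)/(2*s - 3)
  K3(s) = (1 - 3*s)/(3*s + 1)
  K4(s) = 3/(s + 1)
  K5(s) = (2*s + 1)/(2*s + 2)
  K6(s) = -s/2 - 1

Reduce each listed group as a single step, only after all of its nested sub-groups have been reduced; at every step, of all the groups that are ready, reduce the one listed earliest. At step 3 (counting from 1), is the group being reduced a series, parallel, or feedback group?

Step 1 - feedback reduction of K1, K2
Step 2 - apply the feedback formula to [K1/(1+K1*K2)], K3
Step 3 - parallel reduction of K4, K5
Step 4 - series reduction of [[K1/(1+K1*K2)]/(1+[K1/(1+K1*K2)]*K3)], (K4+K5), K6
The group at step 3 is a parallel group.

Hence the answer: parallel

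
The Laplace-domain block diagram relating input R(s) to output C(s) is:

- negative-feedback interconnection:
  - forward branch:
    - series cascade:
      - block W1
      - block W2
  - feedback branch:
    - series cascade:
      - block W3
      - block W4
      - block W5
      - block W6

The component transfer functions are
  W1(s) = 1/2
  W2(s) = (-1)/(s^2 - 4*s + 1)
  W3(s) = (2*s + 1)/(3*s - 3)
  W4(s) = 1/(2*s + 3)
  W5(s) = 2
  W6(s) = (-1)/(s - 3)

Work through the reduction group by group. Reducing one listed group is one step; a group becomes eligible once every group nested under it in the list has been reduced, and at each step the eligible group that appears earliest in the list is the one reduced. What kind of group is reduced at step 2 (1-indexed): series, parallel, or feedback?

The answer is series.

Reasoning:
Step 1 - combine W1, W2 in series
Step 2 - cascade W3, W4, W5, W6
Step 3 - reduce the feedback loop with forward (W1*W2) and return (W3*W4*W5*W6)
The group at step 2 is a series group.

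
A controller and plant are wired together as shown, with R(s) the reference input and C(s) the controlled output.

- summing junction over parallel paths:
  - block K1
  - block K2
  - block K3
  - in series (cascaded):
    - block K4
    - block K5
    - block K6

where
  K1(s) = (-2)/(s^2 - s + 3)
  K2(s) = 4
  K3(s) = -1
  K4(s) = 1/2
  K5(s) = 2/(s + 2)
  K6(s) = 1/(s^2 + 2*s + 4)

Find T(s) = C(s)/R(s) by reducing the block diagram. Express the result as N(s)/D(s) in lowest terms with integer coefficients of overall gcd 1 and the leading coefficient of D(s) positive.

(1) series reduction of K4, K5, K6 -> 1/(s^3 + 4*s^2 + 8*s + 8)
(2) combine K1, K2, K3, (K4*K5*K6) in parallel - this is the overall T(s), already in the required normalized form

Answer: (3*s^5 + 9*s^4 + 19*s^3 + 29*s^2 + 31*s + 59)/(s^5 + 3*s^4 + 7*s^3 + 12*s^2 + 16*s + 24)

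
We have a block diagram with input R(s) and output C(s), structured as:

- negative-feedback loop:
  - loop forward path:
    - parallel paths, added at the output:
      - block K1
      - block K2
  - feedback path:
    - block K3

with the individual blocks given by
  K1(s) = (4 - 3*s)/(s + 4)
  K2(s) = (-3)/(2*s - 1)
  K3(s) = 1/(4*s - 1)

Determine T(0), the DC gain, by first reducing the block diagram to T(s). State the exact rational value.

Step 1 - parallel reduction of K1, K2 -> (-6*s^2 + 8*s - 16)/(2*s^2 + 7*s - 4)
Step 2 - collapse the loop ((K1+K2) forward, K3 return) -> (-24*s^3 + 38*s^2 - 72*s + 16)/(8*s^3 + 20*s^2 - 15*s - 12)
That last expression is T(s); at s = 0 only the constant terms survive, so T(0) = 16/(-12) = -4/3.

Therefore the answer is -4/3.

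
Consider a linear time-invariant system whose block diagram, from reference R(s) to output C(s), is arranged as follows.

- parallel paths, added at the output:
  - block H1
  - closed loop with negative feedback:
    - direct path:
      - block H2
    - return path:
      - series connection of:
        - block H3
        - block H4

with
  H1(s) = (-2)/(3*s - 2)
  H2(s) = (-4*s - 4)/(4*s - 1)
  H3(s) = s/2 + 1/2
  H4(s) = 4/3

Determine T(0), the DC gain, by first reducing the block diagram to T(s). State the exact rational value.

Answer: 23/11

Working:
Step 1 - multiply H3, H4 (series), giving 2*s/3 + 2/3
Step 2 - reduce the feedback loop with forward H2 and return (H3*H4), giving (12*s + 12)/(8*s^2 + 4*s + 11)
Step 3 - parallel reduction of H1, [H2/(1+H2*(H3*H4))], giving (20*s^2 + 4*s - 46)/(24*s^3 - 4*s^2 + 25*s - 22)
The step-3 result is T(s). Setting s = 0: T(0) = -46/(-22) = 23/11.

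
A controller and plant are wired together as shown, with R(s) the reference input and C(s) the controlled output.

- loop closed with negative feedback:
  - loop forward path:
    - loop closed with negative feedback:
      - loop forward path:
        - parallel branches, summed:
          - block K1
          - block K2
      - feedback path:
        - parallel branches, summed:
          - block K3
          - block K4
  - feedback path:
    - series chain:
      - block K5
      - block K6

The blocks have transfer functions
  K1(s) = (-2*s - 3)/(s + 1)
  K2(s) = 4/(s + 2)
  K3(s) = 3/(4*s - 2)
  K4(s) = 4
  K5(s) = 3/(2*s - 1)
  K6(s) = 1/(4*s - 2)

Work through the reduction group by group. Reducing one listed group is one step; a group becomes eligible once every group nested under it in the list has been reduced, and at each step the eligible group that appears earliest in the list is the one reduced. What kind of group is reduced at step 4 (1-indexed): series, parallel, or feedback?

Reducing step by step:

Step 1 - parallel reduction of K1, K2
Step 2 - combine K3, K4 in parallel
Step 3 - close the feedback loop around (K1+K2), (K3+K4)
Step 4 - reduce the series chain K5, K6
Step 5 - reduce the feedback loop with forward [(K1+K2)/(1+(K1+K2)*(K3+K4))] and return (K5*K6)
The group at step 4 is a series group.

Answer: series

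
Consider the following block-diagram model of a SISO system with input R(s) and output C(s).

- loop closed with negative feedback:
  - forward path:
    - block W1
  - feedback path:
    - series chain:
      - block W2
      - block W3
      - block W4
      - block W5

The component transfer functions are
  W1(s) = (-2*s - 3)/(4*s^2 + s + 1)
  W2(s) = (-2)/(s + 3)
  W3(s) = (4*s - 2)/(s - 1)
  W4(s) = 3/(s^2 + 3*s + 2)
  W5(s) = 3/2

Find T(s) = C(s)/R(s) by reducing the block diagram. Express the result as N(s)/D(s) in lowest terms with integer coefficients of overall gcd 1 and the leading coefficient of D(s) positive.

Step 1. reduce the series chain W2, W3, W4, W5 gives (18 - 36*s)/(s^4 + 5*s^3 + 5*s^2 - 5*s - 6)
Step 2. close the feedback loop around W1, (W2*W3*W4*W5): this yields T(s), and no further normalization is needed

Hence the answer: (-2*s^5 - 13*s^4 - 25*s^3 - 5*s^2 + 27*s + 18)/(4*s^6 + 21*s^5 + 26*s^4 - 10*s^3 + 48*s^2 + 61*s - 60)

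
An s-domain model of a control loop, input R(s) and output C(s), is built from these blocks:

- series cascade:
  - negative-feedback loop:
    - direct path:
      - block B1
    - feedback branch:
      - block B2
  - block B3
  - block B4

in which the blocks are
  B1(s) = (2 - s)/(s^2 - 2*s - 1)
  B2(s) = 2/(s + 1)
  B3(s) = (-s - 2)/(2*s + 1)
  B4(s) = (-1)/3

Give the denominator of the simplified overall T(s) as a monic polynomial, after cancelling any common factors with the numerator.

(1) reduce the feedback loop with forward B1 and return B2 -> (-s^2 + s + 2)/(s^3 - s^2 - 5*s + 3)
(2) cascade [B1/(1+B1*B2)], B3, B4 -> (-s^3 - s^2 + 4*s + 4)/(6*s^4 - 3*s^3 - 33*s^2 + 3*s + 9)
That last expression is T(s), already simplified. Scaling its denominator by 1/6 (the reciprocal of the leading coefficient) yields the monic denominator.

Answer: s^4 - s^3/2 - 11*s^2/2 + s/2 + 3/2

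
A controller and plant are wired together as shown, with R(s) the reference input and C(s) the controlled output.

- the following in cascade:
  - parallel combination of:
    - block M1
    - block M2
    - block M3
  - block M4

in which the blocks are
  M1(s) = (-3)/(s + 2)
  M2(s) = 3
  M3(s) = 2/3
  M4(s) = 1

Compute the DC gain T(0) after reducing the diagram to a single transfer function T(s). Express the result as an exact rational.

(1) sum the parallel branches M1, M2, M3, giving (11*s + 13)/(3*s + 6)
(2) reduce the series chain (M1+M2+M3), M4, giving (11*s + 13)/(3*s + 6)
Evaluating the step-2 result (the overall T(s)) at s = 0 gives T(0) = 13/6.

Final answer: 13/6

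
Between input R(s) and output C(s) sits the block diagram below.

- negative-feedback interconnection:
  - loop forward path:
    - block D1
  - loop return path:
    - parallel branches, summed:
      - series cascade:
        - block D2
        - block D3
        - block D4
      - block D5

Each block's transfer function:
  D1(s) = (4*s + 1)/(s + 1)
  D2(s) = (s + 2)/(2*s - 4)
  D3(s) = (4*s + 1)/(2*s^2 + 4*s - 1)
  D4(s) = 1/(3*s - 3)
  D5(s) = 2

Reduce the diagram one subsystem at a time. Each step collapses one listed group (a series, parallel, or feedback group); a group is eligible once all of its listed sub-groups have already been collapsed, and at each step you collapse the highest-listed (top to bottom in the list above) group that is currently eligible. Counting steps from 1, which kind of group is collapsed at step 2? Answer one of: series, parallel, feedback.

The answer is parallel.

Reasoning:
(1) combine D2, D3, D4 in series
(2) sum the parallel branches (D2*D3*D4), D5
(3) close the feedback loop around D1, ((D2*D3*D4)+D5)
Step 2: parallel.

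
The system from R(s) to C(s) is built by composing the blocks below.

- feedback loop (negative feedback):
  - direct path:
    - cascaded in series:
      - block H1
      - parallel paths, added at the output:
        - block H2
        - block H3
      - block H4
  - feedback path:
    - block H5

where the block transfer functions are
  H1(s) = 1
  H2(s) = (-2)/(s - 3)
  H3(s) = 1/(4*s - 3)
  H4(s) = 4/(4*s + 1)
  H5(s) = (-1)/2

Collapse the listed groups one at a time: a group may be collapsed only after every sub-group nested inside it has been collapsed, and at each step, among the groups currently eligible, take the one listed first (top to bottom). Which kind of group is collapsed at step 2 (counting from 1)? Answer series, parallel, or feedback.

Step 1. add H2, H3 (parallel)
Step 2. multiply H1, (H2+H3), H4 (series)
Step 3. feedback reduction of (H1*(H2+H3)*H4), H5
So the answer for step 2 is series.

Therefore the answer is series.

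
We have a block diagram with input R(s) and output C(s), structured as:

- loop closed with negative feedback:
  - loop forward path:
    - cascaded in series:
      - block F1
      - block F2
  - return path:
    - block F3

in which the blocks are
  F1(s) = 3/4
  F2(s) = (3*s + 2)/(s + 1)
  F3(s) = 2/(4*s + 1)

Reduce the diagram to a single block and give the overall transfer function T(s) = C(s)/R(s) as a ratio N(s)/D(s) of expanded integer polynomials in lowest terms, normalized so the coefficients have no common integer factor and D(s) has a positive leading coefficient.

(1) series reduction of F1, F2 = (9*s + 6)/(4*s + 4)
(2) reduce the feedback loop with forward (F1*F2) and return F3, giving the overall T(s)

Answer: (36*s^2 + 33*s + 6)/(16*s^2 + 38*s + 16)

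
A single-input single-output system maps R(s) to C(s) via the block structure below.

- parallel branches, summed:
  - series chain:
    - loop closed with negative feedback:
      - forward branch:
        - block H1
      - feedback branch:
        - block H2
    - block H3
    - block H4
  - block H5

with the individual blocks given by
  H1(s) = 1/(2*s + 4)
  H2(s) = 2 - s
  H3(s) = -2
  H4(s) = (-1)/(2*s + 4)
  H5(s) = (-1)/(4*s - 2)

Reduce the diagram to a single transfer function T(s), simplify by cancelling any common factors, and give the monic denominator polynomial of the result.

(1) collapse the loop (H1 forward, H2 return); result 1/(s + 6)
(2) multiply [H1/(1+H1*H2)], H3, H4 (series); result 1/(s^2 + 8*s + 12)
(3) sum the parallel branches ([H1/(1+H1*H2)]*H3*H4), H5; result (-s^2 - 4*s - 14)/(4*s^3 + 30*s^2 + 32*s - 24)
That last expression is T(s), already simplified. Scaling its denominator by 1/4 (the reciprocal of the leading coefficient) yields the monic denominator.

Hence the answer: s^3 + 15*s^2/2 + 8*s - 6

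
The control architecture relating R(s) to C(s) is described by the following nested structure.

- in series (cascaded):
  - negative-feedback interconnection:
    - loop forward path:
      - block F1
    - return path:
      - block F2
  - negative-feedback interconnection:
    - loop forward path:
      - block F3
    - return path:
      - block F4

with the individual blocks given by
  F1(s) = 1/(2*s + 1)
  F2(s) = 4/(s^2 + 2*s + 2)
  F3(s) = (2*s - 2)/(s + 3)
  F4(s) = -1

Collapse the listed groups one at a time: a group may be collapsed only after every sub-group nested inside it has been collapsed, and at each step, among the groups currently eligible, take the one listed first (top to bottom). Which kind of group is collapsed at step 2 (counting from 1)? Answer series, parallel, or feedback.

Reducing step by step:

Step 1. collapse the loop (F1 forward, F2 return)
Step 2. apply the feedback formula to F3, F4
Step 3. multiply [F1/(1+F1*F2)], [F3/(1+F3*F4)] (series)
At step 2 the group reduced is feedback.

Answer: feedback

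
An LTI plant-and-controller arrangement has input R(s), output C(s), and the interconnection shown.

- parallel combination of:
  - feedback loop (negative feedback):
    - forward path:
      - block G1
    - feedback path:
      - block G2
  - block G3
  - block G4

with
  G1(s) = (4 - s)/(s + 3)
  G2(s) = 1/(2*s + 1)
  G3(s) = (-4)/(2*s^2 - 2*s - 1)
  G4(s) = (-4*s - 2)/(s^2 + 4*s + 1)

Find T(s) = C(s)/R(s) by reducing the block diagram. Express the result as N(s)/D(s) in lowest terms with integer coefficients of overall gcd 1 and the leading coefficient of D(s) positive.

Reducing step by step:

[1] reduce the feedback loop with forward G1 and return G2: (-2*s^2 + 7*s + 4)/(2*s^2 + 6*s + 7)
[2] combine [G1/(1+G1*G2)], G3, G4 in parallel, giving the overall T(s)

Answer: (-4*s^6 - 14*s^5 + 16*s^4 - 85*s^3 - 120*s^2 - 99*s - 18)/(4*s^6 + 24*s^5 + 36*s^4 - 12*s^3 - 87*s^2 - 48*s - 7)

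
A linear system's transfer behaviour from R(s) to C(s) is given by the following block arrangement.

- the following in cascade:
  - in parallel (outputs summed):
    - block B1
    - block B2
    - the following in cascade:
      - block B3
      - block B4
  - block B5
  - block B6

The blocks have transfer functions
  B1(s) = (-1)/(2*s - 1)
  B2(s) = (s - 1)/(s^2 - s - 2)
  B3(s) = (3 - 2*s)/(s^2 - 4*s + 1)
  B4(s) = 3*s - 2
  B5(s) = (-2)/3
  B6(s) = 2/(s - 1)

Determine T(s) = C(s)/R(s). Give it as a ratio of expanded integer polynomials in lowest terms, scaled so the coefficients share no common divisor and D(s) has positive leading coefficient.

Step 1. reduce the series chain B3, B4, giving (-6*s^2 + 13*s - 6)/(s^2 - 4*s + 1)
Step 2. add B1, B2, (B3*B4) (parallel), giving (-12*s^5 + 45*s^4 - 39*s^3 - 21*s^2 + 30*s - 9)/(2*s^5 - 11*s^4 + 11*s^3 + 11*s^2 - 11*s + 2)
Step 3. combine (B1+B2+(B3*B4)), B5, B6 in series, which is the overall transfer function T(s) = C(s)/R(s) in lowest terms

Hence the answer: (16*s^5 - 60*s^4 + 52*s^3 + 28*s^2 - 40*s + 12)/(2*s^6 - 13*s^5 + 22*s^4 - 22*s^2 + 13*s - 2)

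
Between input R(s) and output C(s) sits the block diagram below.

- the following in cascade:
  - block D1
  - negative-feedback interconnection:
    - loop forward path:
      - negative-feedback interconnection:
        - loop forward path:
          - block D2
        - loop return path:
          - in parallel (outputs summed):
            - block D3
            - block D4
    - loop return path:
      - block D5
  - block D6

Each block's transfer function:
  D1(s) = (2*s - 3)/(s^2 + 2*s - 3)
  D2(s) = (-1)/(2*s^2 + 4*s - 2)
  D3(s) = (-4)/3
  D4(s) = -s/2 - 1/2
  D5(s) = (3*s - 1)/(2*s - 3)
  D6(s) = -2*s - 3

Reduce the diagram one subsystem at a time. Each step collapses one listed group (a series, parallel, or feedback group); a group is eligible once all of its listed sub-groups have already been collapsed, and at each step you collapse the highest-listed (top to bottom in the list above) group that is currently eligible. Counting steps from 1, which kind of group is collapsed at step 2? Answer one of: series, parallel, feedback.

1. add D3, D4 (parallel)
2. collapse the loop (D2 forward, (D3+D4) return)
3. collapse the loop ([D2/(1+D2*(D3+D4))] forward, D5 return)
4. cascade D1, [[D2/(1+D2*(D3+D4))]/(1+[D2/(1+D2*(D3+D4))]*D5)], D6
Step 2: feedback.

Hence the answer: feedback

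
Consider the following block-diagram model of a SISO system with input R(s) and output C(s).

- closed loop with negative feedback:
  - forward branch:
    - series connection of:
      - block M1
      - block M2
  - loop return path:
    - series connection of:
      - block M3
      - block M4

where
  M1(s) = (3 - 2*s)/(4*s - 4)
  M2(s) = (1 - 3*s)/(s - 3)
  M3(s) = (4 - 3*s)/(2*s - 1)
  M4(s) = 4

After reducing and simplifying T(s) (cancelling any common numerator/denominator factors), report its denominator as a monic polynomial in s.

1. reduce the series chain M1, M2 = (6*s^2 - 11*s + 3)/(4*s^2 - 16*s + 12)
2. reduce the series chain M3, M4 = (16 - 12*s)/(2*s - 1)
3. collapse the loop ((M1*M2) forward, (M3*M4) return) = (-12*s^3 + 28*s^2 - 17*s + 3)/(64*s^3 - 192*s^2 + 172*s - 36)
No further cancellation is possible in the step-3 result, so that is T(s). Its denominator becomes monic after dividing by the leading coefficient 64.

Final answer: s^3 - 3*s^2 + 43*s/16 - 9/16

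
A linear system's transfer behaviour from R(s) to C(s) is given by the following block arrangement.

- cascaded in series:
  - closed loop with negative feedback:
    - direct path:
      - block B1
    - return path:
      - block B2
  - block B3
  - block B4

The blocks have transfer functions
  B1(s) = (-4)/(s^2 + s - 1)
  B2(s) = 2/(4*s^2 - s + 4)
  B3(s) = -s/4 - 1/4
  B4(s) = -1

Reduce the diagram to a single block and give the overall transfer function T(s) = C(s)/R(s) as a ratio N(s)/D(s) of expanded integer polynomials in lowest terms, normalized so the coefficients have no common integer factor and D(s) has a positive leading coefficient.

Answer: (-4*s^3 - 3*s^2 - 3*s - 4)/(4*s^4 + 3*s^3 - s^2 + 5*s - 12)

Working:
Step 1: reduce the feedback loop with forward B1 and return B2 -> (-16*s^2 + 4*s - 16)/(4*s^4 + 3*s^3 - s^2 + 5*s - 12)
Step 2: cascade [B1/(1+B1*B2)], B3, B4, which is the overall transfer function T(s) = C(s)/R(s) in lowest terms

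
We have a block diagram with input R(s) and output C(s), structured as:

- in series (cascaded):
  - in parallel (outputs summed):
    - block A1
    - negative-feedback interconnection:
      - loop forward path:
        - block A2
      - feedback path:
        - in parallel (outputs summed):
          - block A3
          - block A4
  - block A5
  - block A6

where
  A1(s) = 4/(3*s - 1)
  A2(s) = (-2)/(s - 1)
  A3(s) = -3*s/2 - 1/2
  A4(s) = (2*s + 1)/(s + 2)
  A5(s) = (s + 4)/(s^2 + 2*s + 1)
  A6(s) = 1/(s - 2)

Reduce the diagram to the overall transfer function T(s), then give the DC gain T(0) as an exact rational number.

Step 1. reduce the parallel group A3, A4: (-3*s^2 - 3*s)/(2*s + 4)
Step 2. collapse the loop (A2 forward, (A3+A4) return): (-s - 2)/(2*s^2 + 2*s - 1)
Step 3. reduce the parallel group A1, [A2/(1+A2*(A3+A4))]: (5*s^2 + 3*s - 2)/(6*s^3 + 4*s^2 - 5*s + 1)
Step 4. combine (A1+[A2/(1+A2*(A3+A4))]), A5, A6 in series: (5*s^2 + 18*s - 8)/(6*s^5 - 2*s^4 - 21*s^3 - 2*s^2 + 9*s - 2)
Evaluating the step-4 result (the overall T(s)) at s = 0 gives T(0) = -8/(-2) = 4.

Therefore the answer is 4.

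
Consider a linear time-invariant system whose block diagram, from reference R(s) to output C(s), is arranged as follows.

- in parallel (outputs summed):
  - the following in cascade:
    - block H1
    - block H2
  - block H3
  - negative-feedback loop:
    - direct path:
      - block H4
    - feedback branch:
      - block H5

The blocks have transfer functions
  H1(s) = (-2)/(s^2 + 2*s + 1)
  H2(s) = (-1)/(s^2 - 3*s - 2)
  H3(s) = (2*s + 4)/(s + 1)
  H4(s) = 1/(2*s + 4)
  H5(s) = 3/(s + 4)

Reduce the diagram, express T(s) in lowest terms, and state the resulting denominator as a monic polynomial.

Step 1 - series reduction of H1, H2 = 2/(s^4 - s^3 - 7*s^2 - 7*s - 2)
Step 2 - reduce the feedback loop with forward H4 and return H5 = (s + 4)/(2*s^2 + 12*s + 19)
Step 3 - parallel reduction of (H1*H2), H3, [H4/(1+H4*H5)] = (4*s^6 + 25*s^5 + 5*s^4 - 275*s^3 - 677*s^2 - 558*s - 122)/(2*s^6 + 10*s^5 - 7*s^4 - 117*s^3 - 221*s^2 - 157*s - 38)
T(s) is the step-3 result (common factors already cancelled). Leading coefficient of the denominator: 2. Divide through by 2 for the monic polynomial.

Therefore the answer is s^6 + 5*s^5 - 7*s^4/2 - 117*s^3/2 - 221*s^2/2 - 157*s/2 - 19.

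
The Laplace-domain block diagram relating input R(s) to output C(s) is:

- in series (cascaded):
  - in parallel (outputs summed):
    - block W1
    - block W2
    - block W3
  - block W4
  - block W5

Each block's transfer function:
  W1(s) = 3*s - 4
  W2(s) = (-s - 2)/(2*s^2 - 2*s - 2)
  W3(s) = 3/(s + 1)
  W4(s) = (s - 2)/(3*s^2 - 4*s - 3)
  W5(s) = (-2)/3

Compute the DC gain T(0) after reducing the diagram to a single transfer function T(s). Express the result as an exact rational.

Answer: 0

Working:
Step 1: reduce the parallel group W1, W2, W3; result (6*s^4 - 8*s^3 - 7*s^2 + s)/(2*s^3 - 4*s - 2)
Step 2: reduce the series chain (W1+W2+W3), W4, W5; result (-6*s^5 + 20*s^4 - 9*s^3 - 15*s^2 + 2*s)/(9*s^5 - 12*s^4 - 27*s^3 + 15*s^2 + 30*s + 9)
Evaluating the step-2 result (the overall T(s)) at s = 0 gives T(0) = 0/9 = 0.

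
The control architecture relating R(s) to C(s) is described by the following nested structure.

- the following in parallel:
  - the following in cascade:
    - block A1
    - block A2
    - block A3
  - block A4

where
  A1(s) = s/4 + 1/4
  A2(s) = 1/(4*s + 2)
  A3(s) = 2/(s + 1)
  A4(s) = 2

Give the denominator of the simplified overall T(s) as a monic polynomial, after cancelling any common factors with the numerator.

The answer is s + 1/2.

Reasoning:
[1] multiply A1, A2, A3 (series); result 1/(8*s + 4)
[2] reduce the parallel group (A1*A2*A3), A4; result (16*s + 9)/(8*s + 4)
No further cancellation is possible in the step-2 result, so that is T(s). Its denominator becomes monic after dividing by the leading coefficient 8.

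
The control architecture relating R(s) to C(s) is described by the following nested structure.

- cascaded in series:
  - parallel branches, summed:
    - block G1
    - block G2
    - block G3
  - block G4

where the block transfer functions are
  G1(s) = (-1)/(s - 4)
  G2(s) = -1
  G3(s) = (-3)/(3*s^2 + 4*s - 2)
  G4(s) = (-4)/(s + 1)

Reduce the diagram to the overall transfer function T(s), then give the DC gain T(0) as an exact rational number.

Step 1. sum the parallel branches G1, G2, G3 -> (-3*s^3 + 5*s^2 + 11*s + 6)/(3*s^3 - 8*s^2 - 18*s + 8)
Step 2. multiply (G1+G2+G3), G4 (series) -> (12*s^3 - 20*s^2 - 44*s - 24)/(3*s^4 - 5*s^3 - 26*s^2 - 10*s + 8)
The step-2 result is T(s). Setting s = 0: T(0) = -24/8 = -3.

Final answer: -3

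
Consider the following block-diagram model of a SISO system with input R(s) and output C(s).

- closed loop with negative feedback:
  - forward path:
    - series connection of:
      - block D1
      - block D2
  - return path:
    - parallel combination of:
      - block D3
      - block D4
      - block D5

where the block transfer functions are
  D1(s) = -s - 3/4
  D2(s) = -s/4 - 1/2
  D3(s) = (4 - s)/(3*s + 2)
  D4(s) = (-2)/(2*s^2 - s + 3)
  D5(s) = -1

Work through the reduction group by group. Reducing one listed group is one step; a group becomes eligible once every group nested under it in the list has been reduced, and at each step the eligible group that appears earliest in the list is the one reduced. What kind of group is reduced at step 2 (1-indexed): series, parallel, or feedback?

1. combine D1, D2 in series
2. reduce the parallel group D3, D4, D5
3. apply the feedback formula to (D1*D2), (D3+D4+D5)
So the answer for step 2 is parallel.

Final answer: parallel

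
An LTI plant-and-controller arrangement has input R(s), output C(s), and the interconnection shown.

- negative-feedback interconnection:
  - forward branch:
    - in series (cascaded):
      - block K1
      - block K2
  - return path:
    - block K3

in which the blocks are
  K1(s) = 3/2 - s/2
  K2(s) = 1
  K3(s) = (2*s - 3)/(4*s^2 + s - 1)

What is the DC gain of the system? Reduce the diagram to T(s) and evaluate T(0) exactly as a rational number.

Reducing step by step:

Step 1. reduce the series chain K1, K2: 3/2 - s/2
Step 2. feedback reduction of (K1*K2), K3: (-4*s^3 + 11*s^2 + 4*s - 3)/(6*s^2 + 11*s - 11)
Evaluating the step-2 result (the overall T(s)) at s = 0 gives T(0) = -3/(-11) = 3/11.

Answer: 3/11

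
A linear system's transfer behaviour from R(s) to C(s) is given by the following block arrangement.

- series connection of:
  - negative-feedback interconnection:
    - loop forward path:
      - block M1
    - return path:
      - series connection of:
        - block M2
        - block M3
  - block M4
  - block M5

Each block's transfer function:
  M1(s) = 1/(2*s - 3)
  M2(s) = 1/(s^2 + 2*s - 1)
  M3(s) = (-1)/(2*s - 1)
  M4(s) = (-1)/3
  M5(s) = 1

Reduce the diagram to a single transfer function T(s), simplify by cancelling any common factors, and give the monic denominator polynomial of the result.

[1] cascade M2, M3: (-1)/(2*s^3 + 3*s^2 - 4*s + 1)
[2] collapse the loop (M1 forward, (M2*M3) return): (2*s^3 + 3*s^2 - 4*s + 1)/(4*s^4 - 17*s^2 + 14*s - 4)
[3] reduce the series chain [M1/(1+M1*(M2*M3))], M4, M5: (-2*s^3 - 3*s^2 + 4*s - 1)/(12*s^4 - 51*s^2 + 42*s - 12)
The result of step 3 is T(s) in lowest terms. Its denominator has leading coefficient 12; dividing the denominator through by 12 makes it monic.

Hence the answer: s^4 - 17*s^2/4 + 7*s/2 - 1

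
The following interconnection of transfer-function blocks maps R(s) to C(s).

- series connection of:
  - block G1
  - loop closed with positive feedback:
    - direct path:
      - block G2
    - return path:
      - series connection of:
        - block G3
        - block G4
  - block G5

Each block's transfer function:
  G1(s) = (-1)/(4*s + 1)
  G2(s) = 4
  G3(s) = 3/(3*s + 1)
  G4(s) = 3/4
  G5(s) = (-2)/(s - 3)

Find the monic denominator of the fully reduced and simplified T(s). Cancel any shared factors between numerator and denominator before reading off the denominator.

The answer is s^3 - 65*s^2/12 + 79*s/12 + 2.

Reasoning:
(1) combine G3, G4 in series -> 9/(12*s + 4)
(2) collapse the loop (G2 forward, (G3*G4) return) -> (12*s + 4)/(3*s - 8)
(3) cascade G1, [G2/(1-G2*(G3*G4))], G5 -> (24*s + 8)/(12*s^3 - 65*s^2 + 79*s + 24)
T(s) is the step-3 result (common factors already cancelled). Leading coefficient of the denominator: 12. Divide through by 12 for the monic polynomial.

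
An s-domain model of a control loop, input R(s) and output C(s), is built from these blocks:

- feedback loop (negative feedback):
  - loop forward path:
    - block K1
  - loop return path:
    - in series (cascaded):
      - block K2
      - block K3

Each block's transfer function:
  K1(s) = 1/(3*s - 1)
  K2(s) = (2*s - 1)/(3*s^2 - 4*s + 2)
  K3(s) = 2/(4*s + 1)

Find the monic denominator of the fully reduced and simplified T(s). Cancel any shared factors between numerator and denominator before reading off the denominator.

1. reduce the series chain K2, K3 = (4*s - 2)/(12*s^3 - 13*s^2 + 4*s + 2)
2. reduce the feedback loop with forward K1 and return (K2*K3) = (12*s^3 - 13*s^2 + 4*s + 2)/(36*s^4 - 51*s^3 + 25*s^2 + 6*s - 4)
That last expression is T(s), already simplified. Scaling its denominator by 1/36 (the reciprocal of the leading coefficient) yields the monic denominator.

Therefore the answer is s^4 - 17*s^3/12 + 25*s^2/36 + s/6 - 1/9.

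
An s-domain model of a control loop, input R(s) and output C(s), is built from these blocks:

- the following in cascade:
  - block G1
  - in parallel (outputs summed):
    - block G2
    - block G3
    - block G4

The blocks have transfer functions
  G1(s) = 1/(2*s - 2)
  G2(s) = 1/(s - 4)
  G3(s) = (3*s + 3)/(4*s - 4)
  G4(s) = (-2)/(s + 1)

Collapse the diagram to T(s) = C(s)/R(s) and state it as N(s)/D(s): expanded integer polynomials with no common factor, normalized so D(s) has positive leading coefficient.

[1] sum the parallel branches G2, G3, G4, giving (3*s^3 - 10*s^2 + 19*s - 48)/(4*s^3 - 16*s^2 - 4*s + 16)
[2] reduce the series chain G1, (G2+G3+G4), giving the overall T(s)

Therefore the answer is (3*s^3 - 10*s^2 + 19*s - 48)/(8*s^4 - 40*s^3 + 24*s^2 + 40*s - 32).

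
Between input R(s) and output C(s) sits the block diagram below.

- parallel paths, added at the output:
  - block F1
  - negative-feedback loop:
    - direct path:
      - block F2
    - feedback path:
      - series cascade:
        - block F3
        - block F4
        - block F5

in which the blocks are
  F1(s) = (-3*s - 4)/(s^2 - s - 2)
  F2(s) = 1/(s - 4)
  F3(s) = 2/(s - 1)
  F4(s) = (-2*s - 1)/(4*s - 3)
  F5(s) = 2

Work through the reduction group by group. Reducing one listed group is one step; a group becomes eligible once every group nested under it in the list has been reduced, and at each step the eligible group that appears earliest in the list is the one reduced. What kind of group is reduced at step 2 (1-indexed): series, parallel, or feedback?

The answer is feedback.

Reasoning:
(1) reduce the series chain F3, F4, F5
(2) feedback reduction of F2, (F3*F4*F5)
(3) parallel reduction of F1, [F2/(1+F2*(F3*F4*F5))]
Step 2: feedback.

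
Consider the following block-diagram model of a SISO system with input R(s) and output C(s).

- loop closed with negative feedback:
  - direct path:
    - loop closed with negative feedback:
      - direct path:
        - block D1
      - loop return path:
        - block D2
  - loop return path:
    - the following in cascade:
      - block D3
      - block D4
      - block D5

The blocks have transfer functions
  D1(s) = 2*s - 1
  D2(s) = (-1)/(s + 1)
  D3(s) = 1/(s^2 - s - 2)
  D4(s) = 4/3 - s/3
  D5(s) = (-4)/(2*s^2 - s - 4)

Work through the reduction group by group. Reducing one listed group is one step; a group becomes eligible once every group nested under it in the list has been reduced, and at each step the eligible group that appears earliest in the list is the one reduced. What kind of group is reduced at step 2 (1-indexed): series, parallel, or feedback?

Step 1: apply the feedback formula to D1, D2
Step 2: cascade D3, D4, D5
Step 3: close the feedback loop around [D1/(1+D1*D2)], (D3*D4*D5)
So the answer for step 2 is series.

Therefore the answer is series.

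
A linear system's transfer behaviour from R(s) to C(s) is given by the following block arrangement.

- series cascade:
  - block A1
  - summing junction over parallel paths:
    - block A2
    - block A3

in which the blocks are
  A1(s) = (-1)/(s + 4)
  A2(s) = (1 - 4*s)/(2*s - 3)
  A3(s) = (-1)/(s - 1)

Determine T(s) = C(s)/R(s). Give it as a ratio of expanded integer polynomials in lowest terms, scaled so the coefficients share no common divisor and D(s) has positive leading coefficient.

Step 1. reduce the parallel group A2, A3 -> (-4*s^2 + 3*s + 2)/(2*s^2 - 5*s + 3)
Step 2. series reduction of A1, (A2+A3), giving the overall T(s)

Hence the answer: (4*s^2 - 3*s - 2)/(2*s^3 + 3*s^2 - 17*s + 12)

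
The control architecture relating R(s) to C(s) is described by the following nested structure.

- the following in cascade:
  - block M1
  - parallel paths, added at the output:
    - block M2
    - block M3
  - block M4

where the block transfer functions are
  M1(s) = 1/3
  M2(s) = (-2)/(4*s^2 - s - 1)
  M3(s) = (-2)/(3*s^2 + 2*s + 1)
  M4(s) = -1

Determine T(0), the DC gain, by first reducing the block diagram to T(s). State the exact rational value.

Step 1. sum the parallel branches M2, M3: (-14*s^2 - 2*s)/(12*s^4 + 5*s^3 - s^2 - 3*s - 1)
Step 2. cascade M1, (M2+M3), M4: (14*s^2 + 2*s)/(36*s^4 + 15*s^3 - 3*s^2 - 9*s - 3)
DC gain: substitute s = 0 into T(s) from step 2: T(0) = 0/(-3) = 0.

Answer: 0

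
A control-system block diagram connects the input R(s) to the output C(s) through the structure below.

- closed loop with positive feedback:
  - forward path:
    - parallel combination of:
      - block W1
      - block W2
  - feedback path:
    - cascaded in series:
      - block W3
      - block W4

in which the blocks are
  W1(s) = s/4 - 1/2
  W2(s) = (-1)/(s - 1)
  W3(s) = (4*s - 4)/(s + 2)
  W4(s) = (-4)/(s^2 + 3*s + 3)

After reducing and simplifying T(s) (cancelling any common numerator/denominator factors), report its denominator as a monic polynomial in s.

Step 1: reduce the parallel group W1, W2: (s^2 - 3*s - 2)/(4*s - 4)
Step 2: combine W3, W4 in series: (16 - 16*s)/(s^3 + 5*s^2 + 9*s + 6)
Step 3: close the feedback loop around (W1+W2), (W3*W4): (s^5 + 2*s^4 - 8*s^3 - 31*s^2 - 36*s - 12)/(4*s^4 + 32*s^3 - 48*s^2 + 4*s + 8)
The result of step 3 is T(s) in lowest terms. Its denominator has leading coefficient 4; dividing the denominator through by 4 makes it monic.

Therefore the answer is s^4 + 8*s^3 - 12*s^2 + s + 2.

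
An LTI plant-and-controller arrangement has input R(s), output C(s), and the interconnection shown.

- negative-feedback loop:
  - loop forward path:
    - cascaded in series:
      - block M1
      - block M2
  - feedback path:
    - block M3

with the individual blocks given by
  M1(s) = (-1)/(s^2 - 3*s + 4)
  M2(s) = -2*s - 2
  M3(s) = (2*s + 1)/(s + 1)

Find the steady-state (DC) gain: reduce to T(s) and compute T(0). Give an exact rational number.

The answer is 1/3.

Reasoning:
Step 1. cascade M1, M2 = (2*s + 2)/(s^2 - 3*s + 4)
Step 2. apply the feedback formula to (M1*M2), M3 = (2*s + 2)/(s^2 + s + 6)
The step-2 result is T(s). Setting s = 0: T(0) = 2/6 = 1/3.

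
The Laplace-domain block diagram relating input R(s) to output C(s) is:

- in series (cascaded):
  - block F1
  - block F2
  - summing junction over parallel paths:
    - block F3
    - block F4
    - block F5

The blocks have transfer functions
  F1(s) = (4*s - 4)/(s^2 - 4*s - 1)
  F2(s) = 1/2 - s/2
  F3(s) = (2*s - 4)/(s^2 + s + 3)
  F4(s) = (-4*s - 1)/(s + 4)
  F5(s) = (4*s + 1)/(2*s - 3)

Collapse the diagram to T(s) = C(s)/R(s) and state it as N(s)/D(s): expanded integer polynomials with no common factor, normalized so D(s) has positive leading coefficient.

(1) parallel reduction of F3, F4, F5, giving (-4*s^4 + 27*s^3 + 24*s^2 + 44*s + 69)/(2*s^4 + 7*s^3 - s^2 + 3*s - 36)
(2) series reduction of F1, F2, (F3+F4+F5): this yields T(s), and no further normalization is needed

Final answer: (8*s^6 - 70*s^5 + 68*s^4 - 46*s^3 - 10*s^2 + 188*s - 138)/(2*s^6 - s^5 - 31*s^4 - 47*s^2 + 141*s + 36)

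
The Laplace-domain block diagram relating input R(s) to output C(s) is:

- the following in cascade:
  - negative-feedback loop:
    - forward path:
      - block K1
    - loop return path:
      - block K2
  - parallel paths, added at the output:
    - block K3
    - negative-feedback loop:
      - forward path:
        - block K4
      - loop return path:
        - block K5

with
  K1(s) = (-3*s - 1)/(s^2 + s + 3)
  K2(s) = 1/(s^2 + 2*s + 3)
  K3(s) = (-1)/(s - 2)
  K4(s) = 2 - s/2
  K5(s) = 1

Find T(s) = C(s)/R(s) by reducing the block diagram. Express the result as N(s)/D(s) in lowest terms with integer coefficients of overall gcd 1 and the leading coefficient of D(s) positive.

1. feedback reduction of K1, K2, giving (-3*s^3 - 7*s^2 - 11*s - 3)/(s^4 + 3*s^3 + 8*s^2 + 6*s + 8)
2. close the feedback loop around K4, K5, giving (s - 4)/(s - 6)
3. combine K3, [K4/(1+K4*K5)] in parallel, giving (s^2 - 7*s + 14)/(s^2 - 8*s + 12)
4. reduce the series chain [K1/(1+K1*K2)], (K3+[K4/(1+K4*K5)]): this yields T(s), and no further normalization is needed

Answer: (-3*s^5 + 14*s^4 - 4*s^3 - 24*s^2 - 133*s - 42)/(s^6 - 5*s^5 - 4*s^4 - 22*s^3 + 56*s^2 + 8*s + 96)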